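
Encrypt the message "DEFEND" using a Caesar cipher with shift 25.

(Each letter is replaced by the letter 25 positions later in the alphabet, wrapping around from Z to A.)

Step 1: For each letter, shift forward by 25 positions (mod 26).
  D (position 3) -> position (3+25) mod 26 = 2 -> C
  E (position 4) -> position (4+25) mod 26 = 3 -> D
  F (position 5) -> position (5+25) mod 26 = 4 -> E
  E (position 4) -> position (4+25) mod 26 = 3 -> D
  N (position 13) -> position (13+25) mod 26 = 12 -> M
  D (position 3) -> position (3+25) mod 26 = 2 -> C
Result: CDEDMC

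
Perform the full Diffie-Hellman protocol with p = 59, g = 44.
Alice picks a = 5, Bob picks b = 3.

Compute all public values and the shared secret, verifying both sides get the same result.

Step 1: A = g^a mod p = 44^5 mod 59 = 14.
Step 2: B = g^b mod p = 44^3 mod 59 = 47.
Step 3: Alice computes s = B^a mod p = 47^5 mod 59 = 30.
Step 4: Bob computes s = A^b mod p = 14^3 mod 59 = 30.
Both sides agree: shared secret = 30.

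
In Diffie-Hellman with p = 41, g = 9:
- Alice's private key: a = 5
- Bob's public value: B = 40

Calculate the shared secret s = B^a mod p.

Step 1: s = B^a mod p = 40^5 mod 41.
  40^1 mod 41 = 40
  40^2 mod 41 = (40 * 40) mod 41 = 1
  40^3 mod 41 = (1 * 40) mod 41 = 40
  40^4 mod 41 = (40 * 40) mod 41 = 1
  40^5 mod 41 = (1 * 40) mod 41 = 40
Result: shared secret = 40.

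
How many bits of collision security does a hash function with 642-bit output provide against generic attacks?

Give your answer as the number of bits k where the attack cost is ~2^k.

Step 1: The hash has a 642-bit output.
Step 2: Collision resistance means it should be infeasible to find any x != y with h(x) = h(y).
By the birthday bound, a generic collision search succeeds after about sqrt(2^642) = 2^(642/2) = 2^321 evaluations.
Step 3: Security level = 321 bits.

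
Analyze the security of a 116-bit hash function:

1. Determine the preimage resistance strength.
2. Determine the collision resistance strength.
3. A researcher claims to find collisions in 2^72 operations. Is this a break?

Step 1: Preimage resistance requires brute-force of 2^116 operations.
Step 2: Collision resistance (birthday bound) = 2^(116/2) = 2^58.
Step 3: The claimed attack costs 2^72 operations.
Step 4: Since 2^72 >= 2^58, the claimed attack is no faster than the generic birthday attack, so this does not break collision resistance.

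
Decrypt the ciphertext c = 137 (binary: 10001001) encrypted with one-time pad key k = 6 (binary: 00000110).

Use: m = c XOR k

Step 1: XOR ciphertext with key:
  Ciphertext: 10001001
  Key:        00000110
  XOR:        10001111
Step 2: Plaintext = 10001111 = 143 in decimal.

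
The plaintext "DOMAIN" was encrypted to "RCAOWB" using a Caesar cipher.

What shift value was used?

Step 1: Compare first letters: D (position 3) -> R (position 17).
Step 2: Shift = (17 - 3) mod 26 = 14.
The shift value is 14.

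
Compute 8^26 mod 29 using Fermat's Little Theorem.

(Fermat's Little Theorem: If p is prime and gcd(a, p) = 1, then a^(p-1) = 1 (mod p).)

Step 1: Since 29 is prime, by Fermat's Little Theorem: 8^28 = 1 (mod 29).
Step 2: Reduce exponent: 26 mod 28 = 26.
Step 3: So 8^26 = 8^26 (mod 29).
Step 4: 8^26 mod 29 = 5.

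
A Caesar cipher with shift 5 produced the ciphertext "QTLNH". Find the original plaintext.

Step 1: Reverse the shift by subtracting 5 from each letter position.
  Q (position 16) -> position (16-5) mod 26 = 11 -> L
  T (position 19) -> position (19-5) mod 26 = 14 -> O
  L (position 11) -> position (11-5) mod 26 = 6 -> G
  N (position 13) -> position (13-5) mod 26 = 8 -> I
  H (position 7) -> position (7-5) mod 26 = 2 -> C
Decrypted message: LOGIC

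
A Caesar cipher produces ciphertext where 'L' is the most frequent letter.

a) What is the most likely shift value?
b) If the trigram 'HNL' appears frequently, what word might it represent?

Step 1: In English, 'E' is the most frequent letter (12.7%).
Step 2: The most frequent ciphertext letter is 'L' (position 11).
Step 3: Shift = (11 - 4) mod 26 = 7.
Step 4: Decrypt 'HNL' by shifting back 7:
  H -> A
  N -> G
  L -> E
Step 5: 'HNL' decrypts to 'AGE'.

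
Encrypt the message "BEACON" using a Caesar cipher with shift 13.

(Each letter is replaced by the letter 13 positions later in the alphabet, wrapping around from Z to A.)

Step 1: For each letter, shift forward by 13 positions (mod 26).
  B (position 1) -> position (1+13) mod 26 = 14 -> O
  E (position 4) -> position (4+13) mod 26 = 17 -> R
  A (position 0) -> position (0+13) mod 26 = 13 -> N
  C (position 2) -> position (2+13) mod 26 = 15 -> P
  O (position 14) -> position (14+13) mod 26 = 1 -> B
  N (position 13) -> position (13+13) mod 26 = 0 -> A
Result: ORNPBA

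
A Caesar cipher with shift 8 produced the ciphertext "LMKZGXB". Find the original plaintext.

Step 1: Reverse the shift by subtracting 8 from each letter position.
  L (position 11) -> position (11-8) mod 26 = 3 -> D
  M (position 12) -> position (12-8) mod 26 = 4 -> E
  K (position 10) -> position (10-8) mod 26 = 2 -> C
  Z (position 25) -> position (25-8) mod 26 = 17 -> R
  G (position 6) -> position (6-8) mod 26 = 24 -> Y
  X (position 23) -> position (23-8) mod 26 = 15 -> P
  B (position 1) -> position (1-8) mod 26 = 19 -> T
Decrypted message: DECRYPT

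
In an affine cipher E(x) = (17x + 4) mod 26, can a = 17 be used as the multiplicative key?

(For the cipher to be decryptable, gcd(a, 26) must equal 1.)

Step 1: Compute gcd(17, 26).
Step 2: gcd(17, 26) = 1.
Since gcd = 1, 17 is coprime with 26, so it is a valid key.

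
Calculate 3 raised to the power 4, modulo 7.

Step 1: Compute 3^4 mod 7 step by step, reducing modulo 7 at each step.
  3^1 mod 7 = 3
  3^2 mod 7 = (3 * 3) mod 7 = 2
  3^3 mod 7 = (2 * 3) mod 7 = 6
  3^4 mod 7 = (6 * 3) mod 7 = 4
Step 2: Result = 4.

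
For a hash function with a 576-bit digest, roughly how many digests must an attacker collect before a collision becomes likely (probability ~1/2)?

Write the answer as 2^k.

Step 1: The birthday paradox gives collision probability ~50% after sqrt(2^n) = 2^(n/2) hashes.
Step 2: For 576-bit output: 2^(576/2) = 2^288.
Step 3: Approximately 2^288 hash computations needed.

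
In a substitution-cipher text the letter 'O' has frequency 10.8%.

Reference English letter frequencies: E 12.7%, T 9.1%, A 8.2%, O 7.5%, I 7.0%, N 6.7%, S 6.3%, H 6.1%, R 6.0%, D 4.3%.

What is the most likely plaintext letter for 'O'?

Step 1: The observed frequency is 10.8%.
Step 2: Compare with English frequencies:
  E: 12.7% (difference: 1.9%)
  T: 9.1% (difference: 1.7%) <-- closest
  A: 8.2% (difference: 2.6%)
  O: 7.5% (difference: 3.3%)
  I: 7.0% (difference: 3.8%)
  N: 6.7% (difference: 4.1%)
  S: 6.3% (difference: 4.5%)
  H: 6.1% (difference: 4.7%)
  R: 6.0% (difference: 4.8%)
  D: 4.3% (difference: 6.5%)
Step 3: 'O' most likely represents 'T' (frequency 9.1%).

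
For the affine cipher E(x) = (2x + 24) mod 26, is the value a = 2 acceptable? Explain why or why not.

Step 1: Compute gcd(2, 26).
Step 2: gcd(2, 26) = 2.
Since gcd = 2 != 1, 2 shares a common factor with 26, so it cannot be used.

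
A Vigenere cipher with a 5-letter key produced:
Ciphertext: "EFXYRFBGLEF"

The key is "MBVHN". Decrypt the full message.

Step 1: Key 'MBVHN' has length 5. Extended key: MBVHNMBVHNM
Step 2: Decrypt each position:
  E(4) - M(12) = 18 = S
  F(5) - B(1) = 4 = E
  X(23) - V(21) = 2 = C
  Y(24) - H(7) = 17 = R
  R(17) - N(13) = 4 = E
  F(5) - M(12) = 19 = T
  B(1) - B(1) = 0 = A
  G(6) - V(21) = 11 = L
  L(11) - H(7) = 4 = E
  E(4) - N(13) = 17 = R
  F(5) - M(12) = 19 = T
Plaintext: SECRETALERT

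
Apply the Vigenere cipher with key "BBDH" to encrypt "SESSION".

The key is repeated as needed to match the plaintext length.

Step 1: Repeat key to match plaintext length:
  Plaintext: SESSION
  Key:       BBDHBBD
Step 2: Encrypt each letter:
  S(18) + B(1) = (18+1) mod 26 = 19 = T
  E(4) + B(1) = (4+1) mod 26 = 5 = F
  S(18) + D(3) = (18+3) mod 26 = 21 = V
  S(18) + H(7) = (18+7) mod 26 = 25 = Z
  I(8) + B(1) = (8+1) mod 26 = 9 = J
  O(14) + B(1) = (14+1) mod 26 = 15 = P
  N(13) + D(3) = (13+3) mod 26 = 16 = Q
Ciphertext: TFVZJPQ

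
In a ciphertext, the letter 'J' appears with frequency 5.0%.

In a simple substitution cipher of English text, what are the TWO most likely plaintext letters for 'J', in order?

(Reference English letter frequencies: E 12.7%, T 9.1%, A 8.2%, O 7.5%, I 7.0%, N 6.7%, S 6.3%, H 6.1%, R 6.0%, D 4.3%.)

Step 1: Observed frequency of 'J' is 5.0%.
Step 2: Compute distances to each reference frequency and sort:
  D (4.3%): difference = 0.7% <-- BEST
  R (6.0%): difference = 1.0% <-- RUNNER-UP
  H (6.1%): difference = 1.1%
  S (6.3%): difference = 1.3%
  N (6.7%): difference = 1.7%
Step 3: Most likely is 'D' (4.3%, diff 0.7%); second most likely is 'R' (6.0%, diff 1.0%).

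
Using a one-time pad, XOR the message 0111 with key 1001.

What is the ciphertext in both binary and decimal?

Step 1: Write out the XOR operation bit by bit:
  Message: 0111
  Key:     1001
  XOR:     1110
Step 2: Convert to decimal: 1110 = 14.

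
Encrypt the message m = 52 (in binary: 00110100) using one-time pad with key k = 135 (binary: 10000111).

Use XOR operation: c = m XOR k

Step 1: Write out the XOR operation bit by bit:
  Message: 00110100
  Key:     10000111
  XOR:     10110011
Step 2: Convert to decimal: 10110011 = 179.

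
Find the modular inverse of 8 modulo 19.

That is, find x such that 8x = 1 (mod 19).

Step 1: We need x such that 8 * x = 1 (mod 19).
Step 2: Using the extended Euclidean algorithm or trial:
  8 * 12 = 96 = 5 * 19 + 1.
Step 3: Since 96 mod 19 = 1, the inverse is x = 12.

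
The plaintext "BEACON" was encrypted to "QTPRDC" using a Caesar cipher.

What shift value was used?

Step 1: Compare first letters: B (position 1) -> Q (position 16).
Step 2: Shift = (16 - 1) mod 26 = 15.
The shift value is 15.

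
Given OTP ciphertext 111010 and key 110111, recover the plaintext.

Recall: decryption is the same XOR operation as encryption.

Step 1: XOR ciphertext with key:
  Ciphertext: 111010
  Key:        110111
  XOR:        001101
Step 2: Plaintext = 001101 = 13 in decimal.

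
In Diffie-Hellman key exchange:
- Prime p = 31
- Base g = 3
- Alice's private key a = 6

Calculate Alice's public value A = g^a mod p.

Step 1: A = g^a mod p = 3^6 mod 31.
  3^1 mod 31 = 3
  3^2 mod 31 = (3 * 3) mod 31 = 9
  3^3 mod 31 = (9 * 3) mod 31 = 27
  3^4 mod 31 = (27 * 3) mod 31 = 19
  3^5 mod 31 = (19 * 3) mod 31 = 26
  3^6 mod 31 = (26 * 3) mod 31 = 16
Result: A = 16.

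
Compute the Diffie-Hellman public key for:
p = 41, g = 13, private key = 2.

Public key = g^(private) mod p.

Step 1: A = g^a mod p = 13^2 mod 41.
  13^1 mod 41 = 13
  13^2 mod 41 = (13 * 13) mod 41 = 5
Result: A = 5.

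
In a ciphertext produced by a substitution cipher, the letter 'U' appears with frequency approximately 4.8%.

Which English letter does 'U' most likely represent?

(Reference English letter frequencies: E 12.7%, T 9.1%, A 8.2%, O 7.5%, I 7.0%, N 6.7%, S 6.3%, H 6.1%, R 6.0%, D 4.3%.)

Step 1: The observed frequency is 4.8%.
Step 2: Compare with English frequencies:
  E: 12.7% (difference: 7.9%)
  T: 9.1% (difference: 4.3%)
  A: 8.2% (difference: 3.4%)
  O: 7.5% (difference: 2.7%)
  I: 7.0% (difference: 2.2%)
  N: 6.7% (difference: 1.9%)
  S: 6.3% (difference: 1.5%)
  H: 6.1% (difference: 1.3%)
  R: 6.0% (difference: 1.2%)
  D: 4.3% (difference: 0.5%) <-- closest
Step 3: 'U' most likely represents 'D' (frequency 4.3%).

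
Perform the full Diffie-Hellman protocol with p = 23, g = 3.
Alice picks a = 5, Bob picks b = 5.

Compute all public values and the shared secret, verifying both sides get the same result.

Step 1: A = g^a mod p = 3^5 mod 23 = 13.
Step 2: B = g^b mod p = 3^5 mod 23 = 13.
Step 3: Alice computes s = B^a mod p = 13^5 mod 23 = 4.
Step 4: Bob computes s = A^b mod p = 13^5 mod 23 = 4.
Both sides agree: shared secret = 4.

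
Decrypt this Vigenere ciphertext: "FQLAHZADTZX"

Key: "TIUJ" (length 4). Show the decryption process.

Step 1: Key 'TIUJ' has length 4. Extended key: TIUJTIUJTIU
Step 2: Decrypt each position:
  F(5) - T(19) = 12 = M
  Q(16) - I(8) = 8 = I
  L(11) - U(20) = 17 = R
  A(0) - J(9) = 17 = R
  H(7) - T(19) = 14 = O
  Z(25) - I(8) = 17 = R
  A(0) - U(20) = 6 = G
  D(3) - J(9) = 20 = U
  T(19) - T(19) = 0 = A
  Z(25) - I(8) = 17 = R
  X(23) - U(20) = 3 = D
Plaintext: MIRRORGUARD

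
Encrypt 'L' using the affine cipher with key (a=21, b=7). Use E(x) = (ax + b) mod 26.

Step 1: Convert 'L' to number: x = 11.
Step 2: E(11) = (21 * 11 + 7) mod 26 = 238 mod 26 = 4.
Step 3: Convert 4 back to letter: E.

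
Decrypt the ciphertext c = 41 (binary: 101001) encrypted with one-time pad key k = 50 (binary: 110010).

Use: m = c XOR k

Step 1: XOR ciphertext with key:
  Ciphertext: 101001
  Key:        110010
  XOR:        011011
Step 2: Plaintext = 011011 = 27 in decimal.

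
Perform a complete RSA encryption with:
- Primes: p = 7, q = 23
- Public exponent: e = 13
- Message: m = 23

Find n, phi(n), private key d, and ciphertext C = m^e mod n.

Step 1: n = 7 * 23 = 161.
Step 2: phi(n) = (7-1)(23-1) = 6 * 22 = 132.
Step 3: Find d = 13^(-1) mod 132 = 61.
  Verify: 13 * 61 = 793 = 1 (mod 132).
Step 4: C = 23^13 mod 161 = 23.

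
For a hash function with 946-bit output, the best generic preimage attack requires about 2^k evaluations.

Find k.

Step 1: The hash has a 946-bit output.
Step 2: Preimage resistance means: given a digest h(x), it should be infeasible to find any input that hashes to it.
With a 946-bit output there are 2^946 possible digests, so a generic brute-force preimage search costs about 2^946 evaluations.
Step 3: Security level = 946 bits.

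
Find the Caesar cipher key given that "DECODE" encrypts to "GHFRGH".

Step 1: Compare first letters: D (position 3) -> G (position 6).
Step 2: Shift = (6 - 3) mod 26 = 3.
The shift value is 3.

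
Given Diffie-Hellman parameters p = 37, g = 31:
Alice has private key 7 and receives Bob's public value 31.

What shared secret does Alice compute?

Step 1: s = B^a mod p = 31^7 mod 37.
  31^1 mod 37 = 31
  31^2 mod 37 = (31 * 31) mod 37 = 36
  31^3 mod 37 = (36 * 31) mod 37 = 6
  31^4 mod 37 = (6 * 31) mod 37 = 1
  31^5 mod 37 = (1 * 31) mod 37 = 31
  31^6 mod 37 = (31 * 31) mod 37 = 36
  31^7 mod 37 = (36 * 31) mod 37 = 6
Result: shared secret = 6.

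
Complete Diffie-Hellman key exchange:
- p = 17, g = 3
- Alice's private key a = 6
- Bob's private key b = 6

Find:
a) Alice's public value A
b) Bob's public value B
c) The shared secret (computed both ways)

Step 1: A = g^a mod p = 3^6 mod 17 = 15.
Step 2: B = g^b mod p = 3^6 mod 17 = 15.
Step 3: Alice computes s = B^a mod p = 15^6 mod 17 = 13.
Step 4: Bob computes s = A^b mod p = 15^6 mod 17 = 13.
Both sides agree: shared secret = 13.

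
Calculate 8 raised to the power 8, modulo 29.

Step 1: Compute 8^8 mod 29 step by step, reducing modulo 29 at each step.
  8^1 mod 29 = 8
  8^2 mod 29 = (8 * 8) mod 29 = 6
  8^3 mod 29 = (6 * 8) mod 29 = 19
  8^4 mod 29 = (19 * 8) mod 29 = 7
  8^5 mod 29 = (7 * 8) mod 29 = 27
  8^6 mod 29 = (27 * 8) mod 29 = 13
  8^7 mod 29 = (13 * 8) mod 29 = 17
  8^8 mod 29 = (17 * 8) mod 29 = 20
Step 2: Result = 20.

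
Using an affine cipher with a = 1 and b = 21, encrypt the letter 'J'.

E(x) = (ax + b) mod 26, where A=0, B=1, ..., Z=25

Step 1: Convert 'J' to number: x = 9.
Step 2: E(9) = (1 * 9 + 21) mod 26 = 30 mod 26 = 4.
Step 3: Convert 4 back to letter: E.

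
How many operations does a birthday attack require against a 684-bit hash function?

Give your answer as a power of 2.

Step 1: The birthday paradox gives collision probability ~50% after sqrt(2^n) = 2^(n/2) hashes.
Step 2: For 684-bit output: 2^(684/2) = 2^342.
Step 3: Approximately 2^342 hash computations needed.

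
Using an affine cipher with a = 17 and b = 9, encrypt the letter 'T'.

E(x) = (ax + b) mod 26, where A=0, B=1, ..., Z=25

Step 1: Convert 'T' to number: x = 19.
Step 2: E(19) = (17 * 19 + 9) mod 26 = 332 mod 26 = 20.
Step 3: Convert 20 back to letter: U.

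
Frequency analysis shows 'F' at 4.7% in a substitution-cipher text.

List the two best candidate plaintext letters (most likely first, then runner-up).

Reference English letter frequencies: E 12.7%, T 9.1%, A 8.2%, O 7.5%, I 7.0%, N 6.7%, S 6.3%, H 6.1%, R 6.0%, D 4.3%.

Step 1: Observed frequency of 'F' is 4.7%.
Step 2: Compute distances to each reference frequency and sort:
  D (4.3%): difference = 0.4% <-- BEST
  R (6.0%): difference = 1.3% <-- RUNNER-UP
  H (6.1%): difference = 1.4%
  S (6.3%): difference = 1.6%
  N (6.7%): difference = 2.0%
Step 3: Most likely is 'D' (4.3%, diff 0.4%); second most likely is 'R' (6.0%, diff 1.3%).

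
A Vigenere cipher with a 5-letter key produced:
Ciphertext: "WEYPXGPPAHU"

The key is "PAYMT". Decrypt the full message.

Step 1: Key 'PAYMT' has length 5. Extended key: PAYMTPAYMTP
Step 2: Decrypt each position:
  W(22) - P(15) = 7 = H
  E(4) - A(0) = 4 = E
  Y(24) - Y(24) = 0 = A
  P(15) - M(12) = 3 = D
  X(23) - T(19) = 4 = E
  G(6) - P(15) = 17 = R
  P(15) - A(0) = 15 = P
  P(15) - Y(24) = 17 = R
  A(0) - M(12) = 14 = O
  H(7) - T(19) = 14 = O
  U(20) - P(15) = 5 = F
Plaintext: HEADERPROOF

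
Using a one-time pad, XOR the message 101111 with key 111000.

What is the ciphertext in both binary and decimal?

Step 1: Write out the XOR operation bit by bit:
  Message: 101111
  Key:     111000
  XOR:     010111
Step 2: Convert to decimal: 010111 = 23.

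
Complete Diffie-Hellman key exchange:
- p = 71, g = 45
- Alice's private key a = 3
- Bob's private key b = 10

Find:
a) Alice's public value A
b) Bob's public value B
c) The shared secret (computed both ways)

Step 1: A = g^a mod p = 45^3 mod 71 = 32.
Step 2: B = g^b mod p = 45^10 mod 71 = 32.
Step 3: Alice computes s = B^a mod p = 32^3 mod 71 = 37.
Step 4: Bob computes s = A^b mod p = 32^10 mod 71 = 37.
Both sides agree: shared secret = 37.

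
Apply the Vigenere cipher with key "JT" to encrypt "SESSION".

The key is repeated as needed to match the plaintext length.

Step 1: Repeat key to match plaintext length:
  Plaintext: SESSION
  Key:       JTJTJTJ
Step 2: Encrypt each letter:
  S(18) + J(9) = (18+9) mod 26 = 1 = B
  E(4) + T(19) = (4+19) mod 26 = 23 = X
  S(18) + J(9) = (18+9) mod 26 = 1 = B
  S(18) + T(19) = (18+19) mod 26 = 11 = L
  I(8) + J(9) = (8+9) mod 26 = 17 = R
  O(14) + T(19) = (14+19) mod 26 = 7 = H
  N(13) + J(9) = (13+9) mod 26 = 22 = W
Ciphertext: BXBLRHW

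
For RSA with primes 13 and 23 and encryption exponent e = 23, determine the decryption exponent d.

Step 1: n = 13 * 23 = 299.
Step 2: phi(n) = 12 * 22 = 264.
Step 3: Find d such that 23 * d = 1 (mod 264).
Step 4: d = 23^(-1) mod 264 = 23.
Verification: 23 * 23 = 529 = 2 * 264 + 1.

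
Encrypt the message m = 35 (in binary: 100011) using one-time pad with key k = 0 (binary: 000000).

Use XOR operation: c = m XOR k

Step 1: Write out the XOR operation bit by bit:
  Message: 100011
  Key:     000000
  XOR:     100011
Step 2: Convert to decimal: 100011 = 35.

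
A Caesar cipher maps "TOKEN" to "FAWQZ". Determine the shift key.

Step 1: Compare first letters: T (position 19) -> F (position 5).
Step 2: Shift = (5 - 19) mod 26 = 12.
The shift value is 12.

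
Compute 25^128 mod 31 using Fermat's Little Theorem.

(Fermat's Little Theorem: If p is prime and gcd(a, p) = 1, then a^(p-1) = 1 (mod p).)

Step 1: Since 31 is prime, by Fermat's Little Theorem: 25^30 = 1 (mod 31).
Step 2: Reduce exponent: 128 mod 30 = 8.
Step 3: So 25^128 = 25^8 (mod 31).
Step 4: 25^8 mod 31 = 5.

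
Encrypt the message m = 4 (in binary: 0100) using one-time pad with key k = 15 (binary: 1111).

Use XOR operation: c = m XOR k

Step 1: Write out the XOR operation bit by bit:
  Message: 0100
  Key:     1111
  XOR:     1011
Step 2: Convert to decimal: 1011 = 11.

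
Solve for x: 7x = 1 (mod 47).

Step 1: We need x such that 7 * x = 1 (mod 47).
Step 2: Using the extended Euclidean algorithm or trial:
  7 * 27 = 189 = 4 * 47 + 1.
Step 3: Since 189 mod 47 = 1, the inverse is x = 27.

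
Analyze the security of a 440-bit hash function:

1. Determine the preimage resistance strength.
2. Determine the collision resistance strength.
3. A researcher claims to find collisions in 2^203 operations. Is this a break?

Step 1: Preimage resistance requires brute-force of 2^440 operations.
Step 2: Collision resistance (birthday bound) = 2^(440/2) = 2^220.
Step 3: The claimed attack costs 2^203 operations.
Step 4: Since 2^203 < 2^220, the claimed attack beats the generic birthday bound, so collision resistance is broken.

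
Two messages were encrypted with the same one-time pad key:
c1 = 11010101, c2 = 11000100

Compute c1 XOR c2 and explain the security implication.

Step 1: c1 XOR c2 = (m1 XOR k) XOR (m2 XOR k).
Step 2: By XOR associativity/commutativity: = m1 XOR m2 XOR k XOR k = m1 XOR m2.
Step 3: 11010101 XOR 11000100 = 00010001 = 17.
Step 4: The key cancels out! An attacker learns m1 XOR m2 = 17, revealing the relationship between plaintexts.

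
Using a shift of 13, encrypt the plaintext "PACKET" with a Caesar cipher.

Step 1: For each letter, shift forward by 13 positions (mod 26).
  P (position 15) -> position (15+13) mod 26 = 2 -> C
  A (position 0) -> position (0+13) mod 26 = 13 -> N
  C (position 2) -> position (2+13) mod 26 = 15 -> P
  K (position 10) -> position (10+13) mod 26 = 23 -> X
  E (position 4) -> position (4+13) mod 26 = 17 -> R
  T (position 19) -> position (19+13) mod 26 = 6 -> G
Result: CNPXRG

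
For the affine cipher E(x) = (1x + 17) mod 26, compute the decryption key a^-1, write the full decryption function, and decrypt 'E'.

Step 1: Find a^-1, the modular inverse of 1 mod 26.
Step 2: We need 1 * a^-1 = 1 (mod 26).
Step 3: 1 * 1 = 1 = 0 * 26 + 1, so a^-1 = 1.
Step 4: D(y) = 1(y - 17) mod 26.
Step 5: Apply to 'E' (y = 4): D(4) = 1 * (4 - 17) mod 26 = 1 * -13 mod 26 = 13 -> 'N'.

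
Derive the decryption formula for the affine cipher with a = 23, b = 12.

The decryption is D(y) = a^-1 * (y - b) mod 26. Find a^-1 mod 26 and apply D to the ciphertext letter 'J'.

Step 1: Find a^-1, the modular inverse of 23 mod 26.
Step 2: We need 23 * a^-1 = 1 (mod 26).
Step 3: 23 * 17 = 391 = 15 * 26 + 1, so a^-1 = 17.
Step 4: D(y) = 17(y - 12) mod 26.
Step 5: Apply to 'J' (y = 9): D(9) = 17 * (9 - 12) mod 26 = 17 * -3 mod 26 = 1 -> 'B'.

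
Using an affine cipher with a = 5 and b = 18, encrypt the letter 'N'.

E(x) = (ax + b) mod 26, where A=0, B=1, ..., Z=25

Step 1: Convert 'N' to number: x = 13.
Step 2: E(13) = (5 * 13 + 18) mod 26 = 83 mod 26 = 5.
Step 3: Convert 5 back to letter: F.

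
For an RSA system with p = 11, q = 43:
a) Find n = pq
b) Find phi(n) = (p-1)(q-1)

Step 1: n = p * q = 11 * 43 = 473.
Step 2: phi(n) = (p-1)(q-1) = 10 * 42 = 420.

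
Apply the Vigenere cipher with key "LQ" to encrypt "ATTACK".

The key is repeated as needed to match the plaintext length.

Step 1: Repeat key to match plaintext length:
  Plaintext: ATTACK
  Key:       LQLQLQ
Step 2: Encrypt each letter:
  A(0) + L(11) = (0+11) mod 26 = 11 = L
  T(19) + Q(16) = (19+16) mod 26 = 9 = J
  T(19) + L(11) = (19+11) mod 26 = 4 = E
  A(0) + Q(16) = (0+16) mod 26 = 16 = Q
  C(2) + L(11) = (2+11) mod 26 = 13 = N
  K(10) + Q(16) = (10+16) mod 26 = 0 = A
Ciphertext: LJEQNA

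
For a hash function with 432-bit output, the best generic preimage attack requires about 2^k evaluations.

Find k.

Step 1: The hash has a 432-bit output.
Step 2: Preimage resistance means: given a digest h(x), it should be infeasible to find any input that hashes to it.
With a 432-bit output there are 2^432 possible digests, so a generic brute-force preimage search costs about 2^432 evaluations.
Step 3: Security level = 432 bits.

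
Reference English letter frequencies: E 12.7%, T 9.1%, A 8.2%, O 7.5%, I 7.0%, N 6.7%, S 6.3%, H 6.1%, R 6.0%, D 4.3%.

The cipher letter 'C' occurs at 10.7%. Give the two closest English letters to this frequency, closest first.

Step 1: Observed frequency of 'C' is 10.7%.
Step 2: Compute distances to each reference frequency and sort:
  T (9.1%): difference = 1.6% <-- BEST
  E (12.7%): difference = 2.0% <-- RUNNER-UP
  A (8.2%): difference = 2.5%
  O (7.5%): difference = 3.2%
  I (7.0%): difference = 3.7%
Step 3: Most likely is 'T' (9.1%, diff 1.6%); second most likely is 'E' (12.7%, diff 2.0%).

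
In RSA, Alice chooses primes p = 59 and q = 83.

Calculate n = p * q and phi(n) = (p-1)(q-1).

Step 1: n = p * q = 59 * 83 = 4897.
Step 2: phi(n) = (p-1)(q-1) = 58 * 82 = 4756.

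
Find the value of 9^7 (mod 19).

Step 1: Compute 9^7 mod 19 step by step, reducing modulo 19 at each step.
  9^1 mod 19 = 9
  9^2 mod 19 = (9 * 9) mod 19 = 5
  9^3 mod 19 = (5 * 9) mod 19 = 7
  9^4 mod 19 = (7 * 9) mod 19 = 6
  9^5 mod 19 = (6 * 9) mod 19 = 16
  9^6 mod 19 = (16 * 9) mod 19 = 11
  9^7 mod 19 = (11 * 9) mod 19 = 4
Step 2: Result = 4.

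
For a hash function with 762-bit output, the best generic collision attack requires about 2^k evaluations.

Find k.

Step 1: The hash has a 762-bit output.
Step 2: Collision resistance means it should be infeasible to find any x != y with h(x) = h(y).
By the birthday bound, a generic collision search succeeds after about sqrt(2^762) = 2^(762/2) = 2^381 evaluations.
Step 3: Security level = 381 bits.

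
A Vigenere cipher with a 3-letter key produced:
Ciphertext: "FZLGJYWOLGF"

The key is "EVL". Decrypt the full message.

Step 1: Key 'EVL' has length 3. Extended key: EVLEVLEVLEV
Step 2: Decrypt each position:
  F(5) - E(4) = 1 = B
  Z(25) - V(21) = 4 = E
  L(11) - L(11) = 0 = A
  G(6) - E(4) = 2 = C
  J(9) - V(21) = 14 = O
  Y(24) - L(11) = 13 = N
  W(22) - E(4) = 18 = S
  O(14) - V(21) = 19 = T
  L(11) - L(11) = 0 = A
  G(6) - E(4) = 2 = C
  F(5) - V(21) = 10 = K
Plaintext: BEACONSTACK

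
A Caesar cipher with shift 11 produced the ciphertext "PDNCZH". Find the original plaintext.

Step 1: Reverse the shift by subtracting 11 from each letter position.
  P (position 15) -> position (15-11) mod 26 = 4 -> E
  D (position 3) -> position (3-11) mod 26 = 18 -> S
  N (position 13) -> position (13-11) mod 26 = 2 -> C
  C (position 2) -> position (2-11) mod 26 = 17 -> R
  Z (position 25) -> position (25-11) mod 26 = 14 -> O
  H (position 7) -> position (7-11) mod 26 = 22 -> W
Decrypted message: ESCROW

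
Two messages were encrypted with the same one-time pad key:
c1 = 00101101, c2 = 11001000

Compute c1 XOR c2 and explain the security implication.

Step 1: c1 XOR c2 = (m1 XOR k) XOR (m2 XOR k).
Step 2: By XOR associativity/commutativity: = m1 XOR m2 XOR k XOR k = m1 XOR m2.
Step 3: 00101101 XOR 11001000 = 11100101 = 229.
Step 4: The key cancels out! An attacker learns m1 XOR m2 = 229, revealing the relationship between plaintexts.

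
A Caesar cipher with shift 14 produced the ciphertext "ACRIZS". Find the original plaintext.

Step 1: Reverse the shift by subtracting 14 from each letter position.
  A (position 0) -> position (0-14) mod 26 = 12 -> M
  C (position 2) -> position (2-14) mod 26 = 14 -> O
  R (position 17) -> position (17-14) mod 26 = 3 -> D
  I (position 8) -> position (8-14) mod 26 = 20 -> U
  Z (position 25) -> position (25-14) mod 26 = 11 -> L
  S (position 18) -> position (18-14) mod 26 = 4 -> E
Decrypted message: MODULE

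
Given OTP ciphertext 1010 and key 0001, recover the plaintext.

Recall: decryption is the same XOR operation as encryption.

Step 1: XOR ciphertext with key:
  Ciphertext: 1010
  Key:        0001
  XOR:        1011
Step 2: Plaintext = 1011 = 11 in decimal.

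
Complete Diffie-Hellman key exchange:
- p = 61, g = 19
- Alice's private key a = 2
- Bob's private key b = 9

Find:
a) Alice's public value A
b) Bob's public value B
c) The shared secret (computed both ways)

Step 1: A = g^a mod p = 19^2 mod 61 = 56.
Step 2: B = g^b mod p = 19^9 mod 61 = 41.
Step 3: Alice computes s = B^a mod p = 41^2 mod 61 = 34.
Step 4: Bob computes s = A^b mod p = 56^9 mod 61 = 34.
Both sides agree: shared secret = 34.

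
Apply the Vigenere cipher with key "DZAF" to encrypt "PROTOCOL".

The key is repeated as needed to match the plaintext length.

Step 1: Repeat key to match plaintext length:
  Plaintext: PROTOCOL
  Key:       DZAFDZAF
Step 2: Encrypt each letter:
  P(15) + D(3) = (15+3) mod 26 = 18 = S
  R(17) + Z(25) = (17+25) mod 26 = 16 = Q
  O(14) + A(0) = (14+0) mod 26 = 14 = O
  T(19) + F(5) = (19+5) mod 26 = 24 = Y
  O(14) + D(3) = (14+3) mod 26 = 17 = R
  C(2) + Z(25) = (2+25) mod 26 = 1 = B
  O(14) + A(0) = (14+0) mod 26 = 14 = O
  L(11) + F(5) = (11+5) mod 26 = 16 = Q
Ciphertext: SQOYRBOQ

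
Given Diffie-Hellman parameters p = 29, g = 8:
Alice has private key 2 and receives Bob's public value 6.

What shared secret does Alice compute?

Step 1: s = B^a mod p = 6^2 mod 29.
  6^1 mod 29 = 6
  6^2 mod 29 = (6 * 6) mod 29 = 7
Result: shared secret = 7.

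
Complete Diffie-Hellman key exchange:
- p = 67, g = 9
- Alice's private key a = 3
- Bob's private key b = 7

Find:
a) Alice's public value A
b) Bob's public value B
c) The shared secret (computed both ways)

Step 1: A = g^a mod p = 9^3 mod 67 = 59.
Step 2: B = g^b mod p = 9^7 mod 67 = 40.
Step 3: Alice computes s = B^a mod p = 40^3 mod 67 = 15.
Step 4: Bob computes s = A^b mod p = 59^7 mod 67 = 15.
Both sides agree: shared secret = 15.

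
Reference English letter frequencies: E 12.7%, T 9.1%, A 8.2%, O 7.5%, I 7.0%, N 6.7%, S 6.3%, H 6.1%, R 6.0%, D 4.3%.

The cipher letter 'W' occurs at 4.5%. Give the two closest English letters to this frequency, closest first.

Step 1: Observed frequency of 'W' is 4.5%.
Step 2: Compute distances to each reference frequency and sort:
  D (4.3%): difference = 0.2% <-- BEST
  R (6.0%): difference = 1.5% <-- RUNNER-UP
  H (6.1%): difference = 1.6%
  S (6.3%): difference = 1.8%
  N (6.7%): difference = 2.2%
Step 3: Most likely is 'D' (4.3%, diff 0.2%); second most likely is 'R' (6.0%, diff 1.5%).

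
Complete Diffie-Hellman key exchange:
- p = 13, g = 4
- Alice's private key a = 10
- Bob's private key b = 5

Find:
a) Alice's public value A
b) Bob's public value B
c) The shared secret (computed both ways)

Step 1: A = g^a mod p = 4^10 mod 13 = 9.
Step 2: B = g^b mod p = 4^5 mod 13 = 10.
Step 3: Alice computes s = B^a mod p = 10^10 mod 13 = 3.
Step 4: Bob computes s = A^b mod p = 9^5 mod 13 = 3.
Both sides agree: shared secret = 3.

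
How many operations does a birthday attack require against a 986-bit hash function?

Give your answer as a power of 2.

Step 1: The birthday paradox gives collision probability ~50% after sqrt(2^n) = 2^(n/2) hashes.
Step 2: For 986-bit output: 2^(986/2) = 2^493.
Step 3: Approximately 2^493 hash computations needed.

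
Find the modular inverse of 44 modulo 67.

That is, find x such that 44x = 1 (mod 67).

Step 1: We need x such that 44 * x = 1 (mod 67).
Step 2: Using the extended Euclidean algorithm or trial:
  44 * 32 = 1408 = 21 * 67 + 1.
Step 3: Since 1408 mod 67 = 1, the inverse is x = 32.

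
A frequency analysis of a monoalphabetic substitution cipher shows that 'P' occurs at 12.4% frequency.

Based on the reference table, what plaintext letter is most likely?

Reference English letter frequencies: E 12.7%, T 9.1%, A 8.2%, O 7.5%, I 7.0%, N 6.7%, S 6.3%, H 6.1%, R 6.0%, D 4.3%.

Step 1: The observed frequency is 12.4%.
Step 2: Compare with English frequencies:
  E: 12.7% (difference: 0.3%) <-- closest
  T: 9.1% (difference: 3.3%)
  A: 8.2% (difference: 4.2%)
  O: 7.5% (difference: 4.9%)
  I: 7.0% (difference: 5.4%)
  N: 6.7% (difference: 5.7%)
  S: 6.3% (difference: 6.1%)
  H: 6.1% (difference: 6.3%)
  R: 6.0% (difference: 6.4%)
  D: 4.3% (difference: 8.1%)
Step 3: 'P' most likely represents 'E' (frequency 12.7%).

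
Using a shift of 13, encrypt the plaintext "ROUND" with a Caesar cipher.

Step 1: For each letter, shift forward by 13 positions (mod 26).
  R (position 17) -> position (17+13) mod 26 = 4 -> E
  O (position 14) -> position (14+13) mod 26 = 1 -> B
  U (position 20) -> position (20+13) mod 26 = 7 -> H
  N (position 13) -> position (13+13) mod 26 = 0 -> A
  D (position 3) -> position (3+13) mod 26 = 16 -> Q
Result: EBHAQ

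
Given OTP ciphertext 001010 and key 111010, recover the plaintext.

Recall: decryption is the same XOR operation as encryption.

Step 1: XOR ciphertext with key:
  Ciphertext: 001010
  Key:        111010
  XOR:        110000
Step 2: Plaintext = 110000 = 48 in decimal.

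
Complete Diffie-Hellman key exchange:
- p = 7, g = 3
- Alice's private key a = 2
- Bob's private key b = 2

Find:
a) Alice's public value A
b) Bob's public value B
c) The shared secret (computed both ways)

Step 1: A = g^a mod p = 3^2 mod 7 = 2.
Step 2: B = g^b mod p = 3^2 mod 7 = 2.
Step 3: Alice computes s = B^a mod p = 2^2 mod 7 = 4.
Step 4: Bob computes s = A^b mod p = 2^2 mod 7 = 4.
Both sides agree: shared secret = 4.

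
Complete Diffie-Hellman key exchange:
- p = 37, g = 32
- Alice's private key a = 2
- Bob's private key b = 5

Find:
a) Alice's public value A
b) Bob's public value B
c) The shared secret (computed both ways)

Step 1: A = g^a mod p = 32^2 mod 37 = 25.
Step 2: B = g^b mod p = 32^5 mod 37 = 20.
Step 3: Alice computes s = B^a mod p = 20^2 mod 37 = 30.
Step 4: Bob computes s = A^b mod p = 25^5 mod 37 = 30.
Both sides agree: shared secret = 30.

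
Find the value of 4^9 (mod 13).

Step 1: Compute 4^9 mod 13 step by step, reducing modulo 13 at each step.
  4^1 mod 13 = 4
  4^2 mod 13 = (4 * 4) mod 13 = 3
  4^3 mod 13 = (3 * 4) mod 13 = 12
  4^4 mod 13 = (12 * 4) mod 13 = 9
  4^5 mod 13 = (9 * 4) mod 13 = 10
  4^6 mod 13 = (10 * 4) mod 13 = 1
  4^7 mod 13 = (1 * 4) mod 13 = 4
  4^8 mod 13 = (4 * 4) mod 13 = 3
  4^9 mod 13 = (3 * 4) mod 13 = 12
Step 2: Result = 12.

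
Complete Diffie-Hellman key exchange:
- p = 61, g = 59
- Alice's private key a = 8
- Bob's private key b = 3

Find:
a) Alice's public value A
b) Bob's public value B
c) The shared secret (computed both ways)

Step 1: A = g^a mod p = 59^8 mod 61 = 12.
Step 2: B = g^b mod p = 59^3 mod 61 = 53.
Step 3: Alice computes s = B^a mod p = 53^8 mod 61 = 20.
Step 4: Bob computes s = A^b mod p = 12^3 mod 61 = 20.
Both sides agree: shared secret = 20.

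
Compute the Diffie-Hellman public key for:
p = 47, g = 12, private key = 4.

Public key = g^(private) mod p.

Step 1: A = g^a mod p = 12^4 mod 47.
  12^1 mod 47 = 12
  12^2 mod 47 = (12 * 12) mod 47 = 3
  12^3 mod 47 = (3 * 12) mod 47 = 36
  12^4 mod 47 = (36 * 12) mod 47 = 9
Result: A = 9.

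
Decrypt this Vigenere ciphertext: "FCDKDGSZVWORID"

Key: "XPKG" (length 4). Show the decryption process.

Step 1: Key 'XPKG' has length 4. Extended key: XPKGXPKGXPKGXP
Step 2: Decrypt each position:
  F(5) - X(23) = 8 = I
  C(2) - P(15) = 13 = N
  D(3) - K(10) = 19 = T
  K(10) - G(6) = 4 = E
  D(3) - X(23) = 6 = G
  G(6) - P(15) = 17 = R
  S(18) - K(10) = 8 = I
  Z(25) - G(6) = 19 = T
  V(21) - X(23) = 24 = Y
  W(22) - P(15) = 7 = H
  O(14) - K(10) = 4 = E
  R(17) - G(6) = 11 = L
  I(8) - X(23) = 11 = L
  D(3) - P(15) = 14 = O
Plaintext: INTEGRITYHELLO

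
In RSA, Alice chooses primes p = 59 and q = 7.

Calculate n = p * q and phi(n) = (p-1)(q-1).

Step 1: n = p * q = 59 * 7 = 413.
Step 2: phi(n) = (p-1)(q-1) = 58 * 6 = 348.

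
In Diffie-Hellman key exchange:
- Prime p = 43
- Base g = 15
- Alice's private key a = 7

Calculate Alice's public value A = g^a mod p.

Step 1: A = g^a mod p = 15^7 mod 43.
  15^1 mod 43 = 15
  15^2 mod 43 = (15 * 15) mod 43 = 10
  15^3 mod 43 = (10 * 15) mod 43 = 21
  15^4 mod 43 = (21 * 15) mod 43 = 14
  15^5 mod 43 = (14 * 15) mod 43 = 38
  15^6 mod 43 = (38 * 15) mod 43 = 11
  15^7 mod 43 = (11 * 15) mod 43 = 36
Result: A = 36.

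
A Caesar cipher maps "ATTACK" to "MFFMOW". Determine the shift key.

Step 1: Compare first letters: A (position 0) -> M (position 12).
Step 2: Shift = (12 - 0) mod 26 = 12.
The shift value is 12.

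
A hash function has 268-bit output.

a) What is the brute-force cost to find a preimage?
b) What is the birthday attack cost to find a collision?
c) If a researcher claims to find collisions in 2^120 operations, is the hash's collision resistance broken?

Step 1: Preimage resistance requires brute-force of 2^268 operations.
Step 2: Collision resistance (birthday bound) = 2^(268/2) = 2^134.
Step 3: The claimed attack costs 2^120 operations.
Step 4: Since 2^120 < 2^134, the claimed attack beats the generic birthday bound, so collision resistance is broken.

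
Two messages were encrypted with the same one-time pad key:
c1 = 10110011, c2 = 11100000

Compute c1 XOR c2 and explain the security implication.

Step 1: c1 XOR c2 = (m1 XOR k) XOR (m2 XOR k).
Step 2: By XOR associativity/commutativity: = m1 XOR m2 XOR k XOR k = m1 XOR m2.
Step 3: 10110011 XOR 11100000 = 01010011 = 83.
Step 4: The key cancels out! An attacker learns m1 XOR m2 = 83, revealing the relationship between plaintexts.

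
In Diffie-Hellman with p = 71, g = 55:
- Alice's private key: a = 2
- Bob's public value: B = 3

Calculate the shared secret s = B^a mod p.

Step 1: s = B^a mod p = 3^2 mod 71.
  3^1 mod 71 = 3
  3^2 mod 71 = (3 * 3) mod 71 = 9
Result: shared secret = 9.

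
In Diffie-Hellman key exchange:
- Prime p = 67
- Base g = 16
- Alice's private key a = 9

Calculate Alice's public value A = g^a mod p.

Step 1: A = g^a mod p = 16^9 mod 67.
  16^1 mod 67 = 16
  16^2 mod 67 = (16 * 16) mod 67 = 55
  16^3 mod 67 = (55 * 16) mod 67 = 9
  16^4 mod 67 = (9 * 16) mod 67 = 10
  16^5 mod 67 = (10 * 16) mod 67 = 26
  16^6 mod 67 = (26 * 16) mod 67 = 14
  16^7 mod 67 = (14 * 16) mod 67 = 23
  16^8 mod 67 = (23 * 16) mod 67 = 33
  16^9 mod 67 = (33 * 16) mod 67 = 59
Result: A = 59.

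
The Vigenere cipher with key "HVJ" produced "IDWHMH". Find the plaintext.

Step 1: Extend key: HVJHVJ
Step 2: Decrypt each letter (c - k) mod 26:
  I(8) - H(7) = (8-7) mod 26 = 1 = B
  D(3) - V(21) = (3-21) mod 26 = 8 = I
  W(22) - J(9) = (22-9) mod 26 = 13 = N
  H(7) - H(7) = (7-7) mod 26 = 0 = A
  M(12) - V(21) = (12-21) mod 26 = 17 = R
  H(7) - J(9) = (7-9) mod 26 = 24 = Y
Plaintext: BINARY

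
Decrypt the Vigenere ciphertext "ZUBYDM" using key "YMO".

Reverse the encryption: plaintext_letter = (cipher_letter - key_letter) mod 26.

Step 1: Extend key: YMOYMO
Step 2: Decrypt each letter (c - k) mod 26:
  Z(25) - Y(24) = (25-24) mod 26 = 1 = B
  U(20) - M(12) = (20-12) mod 26 = 8 = I
  B(1) - O(14) = (1-14) mod 26 = 13 = N
  Y(24) - Y(24) = (24-24) mod 26 = 0 = A
  D(3) - M(12) = (3-12) mod 26 = 17 = R
  M(12) - O(14) = (12-14) mod 26 = 24 = Y
Plaintext: BINARY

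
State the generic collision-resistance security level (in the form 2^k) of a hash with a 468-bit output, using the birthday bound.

Step 1: The birthday paradox gives collision probability ~50% after sqrt(2^n) = 2^(n/2) hashes.
Step 2: For 468-bit output: 2^(468/2) = 2^234.
Step 3: Approximately 2^234 hash computations needed.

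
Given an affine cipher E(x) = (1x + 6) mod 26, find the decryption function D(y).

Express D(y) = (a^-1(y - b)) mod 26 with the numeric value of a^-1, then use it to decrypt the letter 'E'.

Step 1: Find a^-1, the modular inverse of 1 mod 26.
Step 2: We need 1 * a^-1 = 1 (mod 26).
Step 3: 1 * 1 = 1 = 0 * 26 + 1, so a^-1 = 1.
Step 4: D(y) = 1(y - 6) mod 26.
Step 5: Apply to 'E' (y = 4): D(4) = 1 * (4 - 6) mod 26 = 1 * -2 mod 26 = 24 -> 'Y'.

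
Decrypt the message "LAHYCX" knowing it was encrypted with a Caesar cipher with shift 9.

Step 1: Reverse the shift by subtracting 9 from each letter position.
  L (position 11) -> position (11-9) mod 26 = 2 -> C
  A (position 0) -> position (0-9) mod 26 = 17 -> R
  H (position 7) -> position (7-9) mod 26 = 24 -> Y
  Y (position 24) -> position (24-9) mod 26 = 15 -> P
  C (position 2) -> position (2-9) mod 26 = 19 -> T
  X (position 23) -> position (23-9) mod 26 = 14 -> O
Decrypted message: CRYPTO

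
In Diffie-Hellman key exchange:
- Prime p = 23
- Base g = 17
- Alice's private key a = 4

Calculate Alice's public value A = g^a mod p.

Step 1: A = g^a mod p = 17^4 mod 23.
  17^1 mod 23 = 17
  17^2 mod 23 = (17 * 17) mod 23 = 13
  17^3 mod 23 = (13 * 17) mod 23 = 14
  17^4 mod 23 = (14 * 17) mod 23 = 8
Result: A = 8.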